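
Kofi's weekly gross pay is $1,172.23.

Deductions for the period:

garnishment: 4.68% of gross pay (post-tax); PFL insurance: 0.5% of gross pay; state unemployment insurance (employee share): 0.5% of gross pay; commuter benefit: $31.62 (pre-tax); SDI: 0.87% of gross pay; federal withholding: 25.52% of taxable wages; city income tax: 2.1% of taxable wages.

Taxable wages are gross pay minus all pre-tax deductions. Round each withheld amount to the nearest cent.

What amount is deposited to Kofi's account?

$748.80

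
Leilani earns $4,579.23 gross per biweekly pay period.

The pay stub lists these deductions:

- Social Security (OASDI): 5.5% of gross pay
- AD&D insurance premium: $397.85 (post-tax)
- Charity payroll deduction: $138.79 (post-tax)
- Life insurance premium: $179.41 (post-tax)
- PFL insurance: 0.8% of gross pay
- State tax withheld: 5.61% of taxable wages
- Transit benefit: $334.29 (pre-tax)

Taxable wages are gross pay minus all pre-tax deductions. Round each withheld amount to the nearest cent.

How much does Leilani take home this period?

Transit benefit: $334.29
Taxable wages = $4,579.23 − $334.29 = $4,244.94
State tax withheld: $4,244.94 × 0.0561 = $238.14
Social Security (OASDI): $4,579.23 × 0.055 = $251.86
PFL insurance: $4,579.23 × 0.008 = $36.63
AD&D insurance premium: $397.85
Life insurance premium: $179.41
Charity payroll deduction: $138.79
Total deductions = $334.29 + $238.14 + $251.86 + $36.63 + $397.85 + $179.41 + $138.79 = $1,576.97
Net pay = $4,579.23 − $1,576.97 = $3,002.26

$3,002.26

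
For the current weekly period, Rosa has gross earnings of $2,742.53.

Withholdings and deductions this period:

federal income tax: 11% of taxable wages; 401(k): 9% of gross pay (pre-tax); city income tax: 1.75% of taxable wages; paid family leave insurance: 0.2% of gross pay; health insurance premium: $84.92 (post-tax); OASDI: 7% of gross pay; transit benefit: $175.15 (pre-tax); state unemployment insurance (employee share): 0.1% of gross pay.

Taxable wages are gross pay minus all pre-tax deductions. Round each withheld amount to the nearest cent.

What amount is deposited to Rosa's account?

$1,739.55

Transit benefit: $175.15
401(k): $2,742.53 × 0.09 = $246.83
Pre-tax total = $175.15 + $246.83 = $421.98
Taxable wages = $2,742.53 − $421.98 = $2,320.55
City income tax: $2,320.55 × 0.0175 = $40.61
Federal income tax: $2,320.55 × 0.11 = $255.26
State unemployment insurance (employee share): $2,742.53 × 0.001 = $2.74
OASDI: $2,742.53 × 0.07 = $191.98
Paid family leave insurance: $2,742.53 × 0.002 = $5.49
Health insurance premium: $84.92
Total deductions = $175.15 + $246.83 + $40.61 + $255.26 + $2.74 + $191.98 + $5.49 + $84.92 = $1,002.98
Net pay = $2,742.53 − $1,002.98 = $1,739.55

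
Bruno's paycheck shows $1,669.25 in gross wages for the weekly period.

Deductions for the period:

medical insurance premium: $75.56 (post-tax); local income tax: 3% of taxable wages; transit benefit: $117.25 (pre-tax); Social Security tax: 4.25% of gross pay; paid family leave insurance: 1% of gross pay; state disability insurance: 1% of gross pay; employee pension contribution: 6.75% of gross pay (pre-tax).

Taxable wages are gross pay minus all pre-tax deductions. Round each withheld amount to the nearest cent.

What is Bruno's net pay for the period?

Transit benefit: $117.25
Employee pension contribution: $1,669.25 × 0.0675 = $112.67
Pre-tax total = $117.25 + $112.67 = $229.92
Taxable wages = $1,669.25 − $229.92 = $1,439.33
Local income tax: $1,439.33 × 0.03 = $43.18
State disability insurance: $1,669.25 × 0.01 = $16.69
Paid family leave insurance: $1,669.25 × 0.01 = $16.69
Social Security tax: $1,669.25 × 0.0425 = $70.94
Medical insurance premium: $75.56
Total deductions = $117.25 + $112.67 + $43.18 + $16.69 + $16.69 + $70.94 + $75.56 = $452.98
Net pay = $1,669.25 − $452.98 = $1,216.27

$1,216.27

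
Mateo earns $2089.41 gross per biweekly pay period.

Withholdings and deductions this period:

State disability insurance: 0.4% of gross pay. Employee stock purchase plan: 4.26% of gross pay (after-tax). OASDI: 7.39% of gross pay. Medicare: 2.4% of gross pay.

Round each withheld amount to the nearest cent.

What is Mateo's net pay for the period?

State disability insurance: $2089.41 × 0.004 = $8.36
OASDI: $2089.41 × 0.0739 = $154.41
Medicare: $2089.41 × 0.024 = $50.15
Employee stock purchase plan: $2089.41 × 0.0426 = $89.01
Total deductions = $8.36 + $154.41 + $50.15 + $89.01 = $301.93
Net pay = $2089.41 − $301.93 = $1787.48

$1787.48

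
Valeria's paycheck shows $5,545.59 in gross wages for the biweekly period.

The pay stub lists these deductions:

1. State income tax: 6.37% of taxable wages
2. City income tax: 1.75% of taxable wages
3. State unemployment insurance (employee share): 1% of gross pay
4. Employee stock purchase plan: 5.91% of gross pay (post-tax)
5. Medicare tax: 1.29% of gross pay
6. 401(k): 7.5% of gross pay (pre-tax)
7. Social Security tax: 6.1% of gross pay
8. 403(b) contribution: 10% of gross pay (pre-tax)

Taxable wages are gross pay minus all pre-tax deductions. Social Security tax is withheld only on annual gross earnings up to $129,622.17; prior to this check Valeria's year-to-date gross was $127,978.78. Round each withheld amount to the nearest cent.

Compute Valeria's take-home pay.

401(k): $5,545.59 × 0.075 = $415.92
403(b) contribution: $5,545.59 × 0.1 = $554.56
Pre-tax total = $415.92 + $554.56 = $970.48
Taxable wages = $5,545.59 − $970.48 = $4,575.11
City income tax: $4,575.11 × 0.0175 = $80.06
State income tax: $4,575.11 × 0.0637 = $291.43
State unemployment insurance (employee share): $5,545.59 × 0.01 = $55.46
Medicare tax: $5,545.59 × 0.0129 = $71.54
Social Security tax: only $129,622.17 − $127,978.78 = $1,643.39 of this check is subject → $1,643.39 × 0.061 = $100.25
Employee stock purchase plan: $5,545.59 × 0.0591 = $327.74
Total deductions = $415.92 + $554.56 + $80.06 + $291.43 + $55.46 + $71.54 + $100.25 + $327.74 = $1,896.96
Net pay = $5,545.59 − $1,896.96 = $3,648.63

$3,648.63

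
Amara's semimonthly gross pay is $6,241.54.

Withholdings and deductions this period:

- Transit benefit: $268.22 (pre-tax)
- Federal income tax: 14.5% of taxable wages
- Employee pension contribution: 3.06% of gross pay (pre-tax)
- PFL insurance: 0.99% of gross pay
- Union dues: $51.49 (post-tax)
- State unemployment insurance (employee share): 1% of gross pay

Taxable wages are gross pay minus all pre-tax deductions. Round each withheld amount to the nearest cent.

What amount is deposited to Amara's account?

$4,768.19

Transit benefit: $268.22
Employee pension contribution: $6,241.54 × 0.0306 = $190.99
Pre-tax total = $268.22 + $190.99 = $459.21
Taxable wages = $6,241.54 − $459.21 = $5,782.33
Federal income tax: $5,782.33 × 0.145 = $838.44
State unemployment insurance (employee share): $6,241.54 × 0.01 = $62.42
PFL insurance: $6,241.54 × 0.0099 = $61.79
Union dues: $51.49
Total deductions = $268.22 + $190.99 + $838.44 + $62.42 + $61.79 + $51.49 = $1,473.35
Net pay = $6,241.54 − $1,473.35 = $4,768.19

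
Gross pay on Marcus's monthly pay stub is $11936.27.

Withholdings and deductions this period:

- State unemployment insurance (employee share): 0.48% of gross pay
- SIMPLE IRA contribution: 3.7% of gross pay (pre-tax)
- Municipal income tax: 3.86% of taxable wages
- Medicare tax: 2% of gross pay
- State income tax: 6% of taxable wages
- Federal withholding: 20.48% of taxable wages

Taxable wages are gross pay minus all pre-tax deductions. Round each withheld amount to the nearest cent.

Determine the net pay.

SIMPLE IRA contribution: $11936.27 × 0.037 = $441.64
Taxable wages = $11936.27 − $441.64 = $11494.63
State income tax: $11494.63 × 0.06 = $689.68
Municipal income tax: $11494.63 × 0.0386 = $443.69
Federal withholding: $11494.63 × 0.2048 = $2354.10
Medicare tax: $11936.27 × 0.02 = $238.73
State unemployment insurance (employee share): $11936.27 × 0.0048 = $57.29
Total deductions = $441.64 + $689.68 + $443.69 + $2354.10 + $238.73 + $57.29 = $4225.13
Net pay = $11936.27 − $4225.13 = $7711.14

$7711.14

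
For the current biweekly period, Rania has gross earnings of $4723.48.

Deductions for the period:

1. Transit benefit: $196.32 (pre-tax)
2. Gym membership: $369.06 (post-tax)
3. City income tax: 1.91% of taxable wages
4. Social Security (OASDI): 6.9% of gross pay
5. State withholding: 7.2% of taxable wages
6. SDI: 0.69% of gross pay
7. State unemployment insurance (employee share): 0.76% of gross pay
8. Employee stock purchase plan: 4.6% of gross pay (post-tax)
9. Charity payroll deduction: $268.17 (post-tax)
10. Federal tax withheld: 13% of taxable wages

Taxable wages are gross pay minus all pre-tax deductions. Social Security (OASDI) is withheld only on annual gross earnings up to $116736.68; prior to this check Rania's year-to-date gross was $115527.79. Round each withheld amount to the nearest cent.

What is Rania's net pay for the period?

$2519.79

Transit benefit: $196.32
Taxable wages = $4723.48 − $196.32 = $4527.16
State withholding: $4527.16 × 0.072 = $325.96
Federal tax withheld: $4527.16 × 0.13 = $588.53
City income tax: $4527.16 × 0.0191 = $86.47
SDI: $4723.48 × 0.0069 = $32.59
Social Security (OASDI): only $116736.68 − $115527.79 = $1208.89 of this check is subject → $1208.89 × 0.069 = $83.41
State unemployment insurance (employee share): $4723.48 × 0.0076 = $35.90
Gym membership: $369.06
Employee stock purchase plan: $4723.48 × 0.046 = $217.28
Charity payroll deduction: $268.17
Total deductions = $196.32 + $325.96 + $588.53 + $86.47 + $32.59 + $83.41 + $35.90 + $369.06 + $217.28 + $268.17 = $2203.69
Net pay = $4723.48 − $2203.69 = $2519.79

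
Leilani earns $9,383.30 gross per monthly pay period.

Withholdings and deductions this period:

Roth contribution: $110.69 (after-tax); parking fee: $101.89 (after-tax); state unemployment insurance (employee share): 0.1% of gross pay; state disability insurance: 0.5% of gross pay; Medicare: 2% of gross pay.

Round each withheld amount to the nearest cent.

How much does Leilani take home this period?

$8,926.75

State disability insurance: $9,383.30 × 0.005 = $46.92
Medicare: $9,383.30 × 0.02 = $187.67
State unemployment insurance (employee share): $9,383.30 × 0.001 = $9.38
Parking fee: $101.89
Roth contribution: $110.69
Total deductions = $46.92 + $187.67 + $9.38 + $101.89 + $110.69 = $456.55
Net pay = $9,383.30 − $456.55 = $8,926.75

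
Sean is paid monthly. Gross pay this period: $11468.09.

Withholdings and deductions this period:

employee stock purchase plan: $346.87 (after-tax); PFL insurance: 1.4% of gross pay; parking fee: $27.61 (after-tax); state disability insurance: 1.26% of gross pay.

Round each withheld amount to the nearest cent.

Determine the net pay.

PFL insurance: $11468.09 × 0.014 = $160.55
State disability insurance: $11468.09 × 0.0126 = $144.50
Parking fee: $27.61
Employee stock purchase plan: $346.87
Total deductions = $160.55 + $144.50 + $27.61 + $346.87 = $679.53
Net pay = $11468.09 − $679.53 = $10788.56

$10788.56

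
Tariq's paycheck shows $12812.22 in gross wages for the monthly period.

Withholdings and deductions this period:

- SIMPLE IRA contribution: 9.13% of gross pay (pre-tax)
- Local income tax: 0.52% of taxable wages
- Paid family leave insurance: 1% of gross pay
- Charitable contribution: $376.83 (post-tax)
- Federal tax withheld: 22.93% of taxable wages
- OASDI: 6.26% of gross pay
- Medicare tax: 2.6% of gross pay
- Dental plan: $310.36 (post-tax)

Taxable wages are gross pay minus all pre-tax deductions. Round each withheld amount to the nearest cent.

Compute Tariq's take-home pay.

SIMPLE IRA contribution: $12812.22 × 0.0913 = $1169.76
Taxable wages = $12812.22 − $1169.76 = $11642.46
Federal tax withheld: $11642.46 × 0.2293 = $2669.62
Local income tax: $11642.46 × 0.0052 = $60.54
Medicare tax: $12812.22 × 0.026 = $333.12
OASDI: $12812.22 × 0.0626 = $802.04
Paid family leave insurance: $12812.22 × 0.01 = $128.12
Charitable contribution: $376.83
Dental plan: $310.36
Total deductions = $1169.76 + $2669.62 + $60.54 + $333.12 + $802.04 + $128.12 + $376.83 + $310.36 = $5850.39
Net pay = $12812.22 − $5850.39 = $6961.83

$6961.83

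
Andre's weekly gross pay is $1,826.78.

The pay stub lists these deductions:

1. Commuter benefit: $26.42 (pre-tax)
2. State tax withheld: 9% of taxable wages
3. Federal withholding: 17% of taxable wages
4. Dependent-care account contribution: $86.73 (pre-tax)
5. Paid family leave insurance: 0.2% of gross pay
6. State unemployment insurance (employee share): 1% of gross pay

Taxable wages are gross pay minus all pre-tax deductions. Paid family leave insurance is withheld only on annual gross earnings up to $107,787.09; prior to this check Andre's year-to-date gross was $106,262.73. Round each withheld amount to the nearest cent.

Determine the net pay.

Dependent-care account contribution: $86.73
Commuter benefit: $26.42
Pre-tax total = $86.73 + $26.42 = $113.15
Taxable wages = $1,826.78 − $113.15 = $1,713.63
Federal withholding: $1,713.63 × 0.17 = $291.32
State tax withheld: $1,713.63 × 0.09 = $154.23
Paid family leave insurance: only $107,787.09 − $106,262.73 = $1,524.36 of this check is subject → $1,524.36 × 0.002 = $3.05
State unemployment insurance (employee share): $1,826.78 × 0.01 = $18.27
Total deductions = $86.73 + $26.42 + $291.32 + $154.23 + $3.05 + $18.27 = $580.02
Net pay = $1,826.78 − $580.02 = $1,246.76

$1,246.76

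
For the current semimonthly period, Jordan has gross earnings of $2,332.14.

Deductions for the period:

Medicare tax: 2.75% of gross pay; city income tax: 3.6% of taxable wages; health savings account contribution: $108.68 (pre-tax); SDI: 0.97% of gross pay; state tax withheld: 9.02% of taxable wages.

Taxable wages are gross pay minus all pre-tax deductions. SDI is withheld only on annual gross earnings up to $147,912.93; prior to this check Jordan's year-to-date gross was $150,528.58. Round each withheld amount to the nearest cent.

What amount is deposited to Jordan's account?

Health savings account contribution: $108.68
Taxable wages = $2,332.14 − $108.68 = $2,223.46
State tax withheld: $2,223.46 × 0.0902 = $200.56
City income tax: $2,223.46 × 0.036 = $80.04
SDI: annual cap $147,912.93 already reached (YTD $150,528.58), so $0.00
Medicare tax: $2,332.14 × 0.0275 = $64.13
Total deductions = $108.68 + $200.56 + $80.04 + $0.00 + $64.13 = $453.41
Net pay = $2,332.14 − $453.41 = $1,878.73

$1,878.73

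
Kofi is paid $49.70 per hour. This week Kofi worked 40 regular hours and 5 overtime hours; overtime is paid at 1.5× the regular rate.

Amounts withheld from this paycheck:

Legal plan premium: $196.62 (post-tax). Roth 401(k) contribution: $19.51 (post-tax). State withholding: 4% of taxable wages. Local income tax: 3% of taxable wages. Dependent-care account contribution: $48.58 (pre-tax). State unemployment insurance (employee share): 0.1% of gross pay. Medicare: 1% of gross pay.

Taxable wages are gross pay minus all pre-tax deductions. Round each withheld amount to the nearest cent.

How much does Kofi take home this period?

$1908.21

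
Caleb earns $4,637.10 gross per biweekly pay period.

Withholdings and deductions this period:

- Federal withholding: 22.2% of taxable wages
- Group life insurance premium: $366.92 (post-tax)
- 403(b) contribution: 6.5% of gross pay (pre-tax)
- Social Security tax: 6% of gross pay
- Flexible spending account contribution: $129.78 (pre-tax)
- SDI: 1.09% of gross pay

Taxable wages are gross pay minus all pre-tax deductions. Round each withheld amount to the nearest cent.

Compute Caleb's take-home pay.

Flexible spending account contribution: $129.78
403(b) contribution: $4,637.10 × 0.065 = $301.41
Pre-tax total = $129.78 + $301.41 = $431.19
Taxable wages = $4,637.10 − $431.19 = $4,205.91
Federal withholding: $4,205.91 × 0.222 = $933.71
Social Security tax: $4,637.10 × 0.06 = $278.23
SDI: $4,637.10 × 0.0109 = $50.54
Group life insurance premium: $366.92
Total deductions = $129.78 + $301.41 + $933.71 + $278.23 + $50.54 + $366.92 = $2,060.59
Net pay = $4,637.10 − $2,060.59 = $2,576.51

$2,576.51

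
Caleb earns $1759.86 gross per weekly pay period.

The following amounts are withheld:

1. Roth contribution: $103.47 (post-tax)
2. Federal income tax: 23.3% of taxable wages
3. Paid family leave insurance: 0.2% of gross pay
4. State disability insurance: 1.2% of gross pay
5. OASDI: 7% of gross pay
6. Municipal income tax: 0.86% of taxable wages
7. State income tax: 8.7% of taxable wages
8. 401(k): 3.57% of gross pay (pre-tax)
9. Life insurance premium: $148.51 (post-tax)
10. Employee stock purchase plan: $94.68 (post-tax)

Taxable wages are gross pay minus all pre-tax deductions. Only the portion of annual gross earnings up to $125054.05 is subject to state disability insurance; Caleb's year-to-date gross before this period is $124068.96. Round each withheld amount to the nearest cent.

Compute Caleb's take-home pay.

401(k): $1759.86 × 0.0357 = $62.83
Taxable wages = $1759.86 − $62.83 = $1697.03
Municipal income tax: $1697.03 × 0.0086 = $14.59
State income tax: $1697.03 × 0.087 = $147.64
Federal income tax: $1697.03 × 0.233 = $395.41
OASDI: $1759.86 × 0.07 = $123.19
Paid family leave insurance: $1759.86 × 0.002 = $3.52
State disability insurance: only $125054.05 − $124068.96 = $985.09 of this check is subject → $985.09 × 0.012 = $11.82
Employee stock purchase plan: $94.68
Life insurance premium: $148.51
Roth contribution: $103.47
Total deductions = $62.83 + $14.59 + $147.64 + $395.41 + $123.19 + $3.52 + $11.82 + $94.68 + $148.51 + $103.47 = $1105.66
Net pay = $1759.86 − $1105.66 = $654.20

$654.20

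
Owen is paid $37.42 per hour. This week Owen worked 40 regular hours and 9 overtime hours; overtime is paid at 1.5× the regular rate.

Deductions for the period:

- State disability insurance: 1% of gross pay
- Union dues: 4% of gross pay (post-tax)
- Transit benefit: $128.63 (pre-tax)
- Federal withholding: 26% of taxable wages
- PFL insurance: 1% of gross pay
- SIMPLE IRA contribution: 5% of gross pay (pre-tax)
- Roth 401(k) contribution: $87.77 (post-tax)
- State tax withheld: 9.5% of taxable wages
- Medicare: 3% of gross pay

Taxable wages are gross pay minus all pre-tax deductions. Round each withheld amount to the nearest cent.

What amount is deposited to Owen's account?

$875.79

Regular pay: 40 × $37.42 = $1,496.80
Overtime pay: 9 × $37.42 × 1.5 = $505.17
Gross pay = $1,496.80 + $505.17 = $2,001.97
Transit benefit: $128.63
SIMPLE IRA contribution: $2,001.97 × 0.05 = $100.10
Pre-tax total = $128.63 + $100.10 = $228.73
Taxable wages = $2,001.97 − $228.73 = $1,773.24
State tax withheld: $1,773.24 × 0.095 = $168.46
Federal withholding: $1,773.24 × 0.26 = $461.04
PFL insurance: $2,001.97 × 0.01 = $20.02
State disability insurance: $2,001.97 × 0.01 = $20.02
Medicare: $2,001.97 × 0.03 = $60.06
Roth 401(k) contribution: $87.77
Union dues: $2,001.97 × 0.04 = $80.08
Total deductions = $128.63 + $100.10 + $168.46 + $461.04 + $20.02 + $20.02 + $60.06 + $87.77 + $80.08 = $1,126.18
Net pay = $2,001.97 − $1,126.18 = $875.79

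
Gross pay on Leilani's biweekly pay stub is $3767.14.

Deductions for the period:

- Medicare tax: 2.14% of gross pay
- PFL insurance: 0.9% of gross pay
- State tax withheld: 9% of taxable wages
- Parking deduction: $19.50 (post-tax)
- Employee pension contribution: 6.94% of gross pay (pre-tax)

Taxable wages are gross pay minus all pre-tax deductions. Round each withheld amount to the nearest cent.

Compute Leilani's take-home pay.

$3056.17

Employee pension contribution: $3767.14 × 0.0694 = $261.44
Taxable wages = $3767.14 − $261.44 = $3505.70
State tax withheld: $3505.70 × 0.09 = $315.51
PFL insurance: $3767.14 × 0.009 = $33.90
Medicare tax: $3767.14 × 0.0214 = $80.62
Parking deduction: $19.50
Total deductions = $261.44 + $315.51 + $33.90 + $80.62 + $19.50 = $710.97
Net pay = $3767.14 − $710.97 = $3056.17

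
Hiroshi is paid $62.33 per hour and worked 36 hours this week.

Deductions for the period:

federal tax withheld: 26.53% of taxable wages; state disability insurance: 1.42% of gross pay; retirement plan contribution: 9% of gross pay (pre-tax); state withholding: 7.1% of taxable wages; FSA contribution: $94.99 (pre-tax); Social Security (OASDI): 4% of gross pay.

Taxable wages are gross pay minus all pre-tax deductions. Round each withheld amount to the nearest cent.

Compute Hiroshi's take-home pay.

Gross pay: 36 × $62.33 = $2,243.88
Retirement plan contribution: $2,243.88 × 0.09 = $201.95
FSA contribution: $94.99
Pre-tax total = $201.95 + $94.99 = $296.94
Taxable wages = $2,243.88 − $296.94 = $1,946.94
Federal tax withheld: $1,946.94 × 0.2653 = $516.52
State withholding: $1,946.94 × 0.071 = $138.23
State disability insurance: $2,243.88 × 0.0142 = $31.86
Social Security (OASDI): $2,243.88 × 0.04 = $89.76
Total deductions = $201.95 + $94.99 + $516.52 + $138.23 + $31.86 + $89.76 = $1,073.31
Net pay = $2,243.88 − $1,073.31 = $1,170.57

$1,170.57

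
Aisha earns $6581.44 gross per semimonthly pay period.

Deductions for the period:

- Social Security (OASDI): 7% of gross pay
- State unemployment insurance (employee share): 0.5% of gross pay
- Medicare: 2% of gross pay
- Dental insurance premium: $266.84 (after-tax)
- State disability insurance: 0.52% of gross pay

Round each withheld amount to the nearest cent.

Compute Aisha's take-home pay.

$5655.14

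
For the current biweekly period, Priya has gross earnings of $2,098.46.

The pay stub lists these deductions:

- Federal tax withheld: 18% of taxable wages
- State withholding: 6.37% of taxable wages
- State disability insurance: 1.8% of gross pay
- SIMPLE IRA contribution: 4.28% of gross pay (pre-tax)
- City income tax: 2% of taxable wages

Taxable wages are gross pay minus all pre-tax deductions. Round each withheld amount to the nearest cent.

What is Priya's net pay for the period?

$1,441.20

SIMPLE IRA contribution: $2,098.46 × 0.0428 = $89.81
Taxable wages = $2,098.46 − $89.81 = $2,008.65
State withholding: $2,008.65 × 0.0637 = $127.95
City income tax: $2,008.65 × 0.02 = $40.17
Federal tax withheld: $2,008.65 × 0.18 = $361.56
State disability insurance: $2,098.46 × 0.018 = $37.77
Total deductions = $89.81 + $127.95 + $40.17 + $361.56 + $37.77 = $657.26
Net pay = $2,098.46 − $657.26 = $1,441.20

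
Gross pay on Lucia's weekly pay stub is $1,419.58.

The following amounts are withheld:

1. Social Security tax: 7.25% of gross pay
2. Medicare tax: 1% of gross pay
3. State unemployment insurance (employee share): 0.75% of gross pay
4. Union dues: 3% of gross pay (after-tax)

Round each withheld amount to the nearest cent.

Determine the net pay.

Medicare tax: $1,419.58 × 0.01 = $14.20
State unemployment insurance (employee share): $1,419.58 × 0.0075 = $10.65
Social Security tax: $1,419.58 × 0.0725 = $102.92
Union dues: $1,419.58 × 0.03 = $42.59
Total deductions = $14.20 + $10.65 + $102.92 + $42.59 = $170.36
Net pay = $1,419.58 − $170.36 = $1,249.22

$1,249.22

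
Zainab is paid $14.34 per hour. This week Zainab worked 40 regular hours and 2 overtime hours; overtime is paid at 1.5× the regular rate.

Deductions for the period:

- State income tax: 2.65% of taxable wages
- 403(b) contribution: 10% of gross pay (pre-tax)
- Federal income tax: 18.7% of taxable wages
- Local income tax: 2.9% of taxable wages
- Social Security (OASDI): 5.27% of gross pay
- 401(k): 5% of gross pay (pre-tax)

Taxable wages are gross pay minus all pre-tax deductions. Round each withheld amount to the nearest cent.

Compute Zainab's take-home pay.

$364.53

Regular pay: 40 × $14.34 = $573.60
Overtime pay: 2 × $14.34 × 1.5 = $43.02
Gross pay = $573.60 + $43.02 = $616.62
401(k): $616.62 × 0.05 = $30.83
403(b) contribution: $616.62 × 0.1 = $61.66
Pre-tax total = $30.83 + $61.66 = $92.49
Taxable wages = $616.62 − $92.49 = $524.13
Local income tax: $524.13 × 0.029 = $15.20
State income tax: $524.13 × 0.0265 = $13.89
Federal income tax: $524.13 × 0.187 = $98.01
Social Security (OASDI): $616.62 × 0.0527 = $32.50
Total deductions = $30.83 + $61.66 + $15.20 + $13.89 + $98.01 + $32.50 = $252.09
Net pay = $616.62 − $252.09 = $364.53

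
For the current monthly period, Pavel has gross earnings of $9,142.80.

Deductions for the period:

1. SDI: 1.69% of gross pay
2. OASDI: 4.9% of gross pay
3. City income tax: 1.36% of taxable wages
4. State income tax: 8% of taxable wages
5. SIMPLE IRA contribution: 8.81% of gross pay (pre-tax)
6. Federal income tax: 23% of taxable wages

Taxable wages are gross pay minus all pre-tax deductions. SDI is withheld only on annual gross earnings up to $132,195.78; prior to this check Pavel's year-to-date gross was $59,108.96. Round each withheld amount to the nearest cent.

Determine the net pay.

$5,036.85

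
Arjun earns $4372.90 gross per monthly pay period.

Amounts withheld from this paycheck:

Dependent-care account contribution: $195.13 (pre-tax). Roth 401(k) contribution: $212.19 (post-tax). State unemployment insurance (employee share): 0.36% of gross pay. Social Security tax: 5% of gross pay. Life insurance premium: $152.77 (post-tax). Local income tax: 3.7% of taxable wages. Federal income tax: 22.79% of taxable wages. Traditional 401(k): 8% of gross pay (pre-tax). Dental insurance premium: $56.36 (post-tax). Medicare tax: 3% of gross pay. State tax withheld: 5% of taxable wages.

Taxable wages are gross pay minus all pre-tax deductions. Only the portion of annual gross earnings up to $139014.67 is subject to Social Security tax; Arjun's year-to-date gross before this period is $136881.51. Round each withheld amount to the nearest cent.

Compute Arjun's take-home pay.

$1947.61

Traditional 401(k): $4372.90 × 0.08 = $349.83
Dependent-care account contribution: $195.13
Pre-tax total = $349.83 + $195.13 = $544.96
Taxable wages = $4372.90 − $544.96 = $3827.94
Federal income tax: $3827.94 × 0.2279 = $872.39
State tax withheld: $3827.94 × 0.05 = $191.40
Local income tax: $3827.94 × 0.037 = $141.63
Social Security tax: only $139014.67 − $136881.51 = $2133.16 of this check is subject → $2133.16 × 0.05 = $106.66
State unemployment insurance (employee share): $4372.90 × 0.0036 = $15.74
Medicare tax: $4372.90 × 0.03 = $131.19
Roth 401(k) contribution: $212.19
Dental insurance premium: $56.36
Life insurance premium: $152.77
Total deductions = $349.83 + $195.13 + $872.39 + $191.40 + $141.63 + $106.66 + $15.74 + $131.19 + $212.19 + $56.36 + $152.77 = $2425.29
Net pay = $4372.90 − $2425.29 = $1947.61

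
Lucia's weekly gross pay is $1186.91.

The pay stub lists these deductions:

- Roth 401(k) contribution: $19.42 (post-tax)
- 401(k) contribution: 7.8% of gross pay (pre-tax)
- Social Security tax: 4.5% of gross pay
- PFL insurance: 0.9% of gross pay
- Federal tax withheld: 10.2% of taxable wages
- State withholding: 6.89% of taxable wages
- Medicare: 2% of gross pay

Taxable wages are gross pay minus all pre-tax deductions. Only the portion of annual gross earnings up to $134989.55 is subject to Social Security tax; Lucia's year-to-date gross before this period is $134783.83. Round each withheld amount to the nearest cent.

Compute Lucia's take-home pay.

$844.21

401(k) contribution: $1186.91 × 0.078 = $92.58
Taxable wages = $1186.91 − $92.58 = $1094.33
Federal tax withheld: $1094.33 × 0.102 = $111.62
State withholding: $1094.33 × 0.0689 = $75.40
PFL insurance: $1186.91 × 0.009 = $10.68
Medicare: $1186.91 × 0.02 = $23.74
Social Security tax: only $134989.55 − $134783.83 = $205.72 of this check is subject → $205.72 × 0.045 = $9.26
Roth 401(k) contribution: $19.42
Total deductions = $92.58 + $111.62 + $75.40 + $10.68 + $23.74 + $9.26 + $19.42 = $342.70
Net pay = $1186.91 − $342.70 = $844.21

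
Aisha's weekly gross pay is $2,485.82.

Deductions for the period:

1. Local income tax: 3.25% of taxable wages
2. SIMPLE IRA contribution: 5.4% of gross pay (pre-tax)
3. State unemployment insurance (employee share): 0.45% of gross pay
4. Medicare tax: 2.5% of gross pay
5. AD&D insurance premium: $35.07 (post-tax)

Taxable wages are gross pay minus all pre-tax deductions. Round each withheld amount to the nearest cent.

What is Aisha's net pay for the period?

SIMPLE IRA contribution: $2,485.82 × 0.054 = $134.23
Taxable wages = $2,485.82 − $134.23 = $2,351.59
Local income tax: $2,351.59 × 0.0325 = $76.43
Medicare tax: $2,485.82 × 0.025 = $62.15
State unemployment insurance (employee share): $2,485.82 × 0.0045 = $11.19
AD&D insurance premium: $35.07
Total deductions = $134.23 + $76.43 + $62.15 + $11.19 + $35.07 = $319.07
Net pay = $2,485.82 − $319.07 = $2,166.75

$2,166.75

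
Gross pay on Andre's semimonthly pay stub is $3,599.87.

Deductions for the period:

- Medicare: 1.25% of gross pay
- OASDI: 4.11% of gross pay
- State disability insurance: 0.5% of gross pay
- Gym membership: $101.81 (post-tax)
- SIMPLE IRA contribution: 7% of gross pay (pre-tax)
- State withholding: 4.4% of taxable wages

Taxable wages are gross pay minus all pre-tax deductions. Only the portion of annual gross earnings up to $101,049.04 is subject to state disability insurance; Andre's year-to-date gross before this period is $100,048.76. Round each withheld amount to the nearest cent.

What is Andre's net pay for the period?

SIMPLE IRA contribution: $3,599.87 × 0.07 = $251.99
Taxable wages = $3,599.87 − $251.99 = $3,347.88
State withholding: $3,347.88 × 0.044 = $147.31
State disability insurance: only $101,049.04 − $100,048.76 = $1,000.28 of this check is subject → $1,000.28 × 0.005 = $5.00
OASDI: $3,599.87 × 0.0411 = $147.95
Medicare: $3,599.87 × 0.0125 = $45.00
Gym membership: $101.81
Total deductions = $251.99 + $147.31 + $5.00 + $147.95 + $45.00 + $101.81 = $699.06
Net pay = $3,599.87 − $699.06 = $2,900.81

$2,900.81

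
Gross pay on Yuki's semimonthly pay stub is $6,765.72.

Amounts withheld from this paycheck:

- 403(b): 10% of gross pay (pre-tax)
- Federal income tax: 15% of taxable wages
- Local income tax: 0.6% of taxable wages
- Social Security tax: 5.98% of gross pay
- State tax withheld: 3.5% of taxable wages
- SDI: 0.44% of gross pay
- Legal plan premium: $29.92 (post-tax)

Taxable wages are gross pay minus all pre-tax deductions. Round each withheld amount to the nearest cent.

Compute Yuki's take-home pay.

$4,461.85

403(b): $6,765.72 × 0.1 = $676.57
Taxable wages = $6,765.72 − $676.57 = $6,089.15
State tax withheld: $6,089.15 × 0.035 = $213.12
Local income tax: $6,089.15 × 0.006 = $36.53
Federal income tax: $6,089.15 × 0.15 = $913.37
SDI: $6,765.72 × 0.0044 = $29.77
Social Security tax: $6,765.72 × 0.0598 = $404.59
Legal plan premium: $29.92
Total deductions = $676.57 + $213.12 + $36.53 + $913.37 + $29.77 + $404.59 + $29.92 = $2,303.87
Net pay = $6,765.72 − $2,303.87 = $4,461.85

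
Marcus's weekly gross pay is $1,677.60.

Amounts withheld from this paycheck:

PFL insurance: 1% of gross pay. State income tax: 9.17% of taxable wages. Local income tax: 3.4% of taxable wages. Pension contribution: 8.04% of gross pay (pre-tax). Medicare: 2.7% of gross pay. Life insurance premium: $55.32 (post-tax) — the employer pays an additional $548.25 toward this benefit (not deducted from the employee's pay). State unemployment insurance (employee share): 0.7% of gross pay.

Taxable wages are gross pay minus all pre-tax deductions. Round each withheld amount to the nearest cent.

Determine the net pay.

$1,219.66

Pension contribution: $1,677.60 × 0.0804 = $134.88
Taxable wages = $1,677.60 − $134.88 = $1,542.72
Local income tax: $1,542.72 × 0.034 = $52.45
State income tax: $1,542.72 × 0.0917 = $141.47
Medicare: $1,677.60 × 0.027 = $45.30
PFL insurance: $1,677.60 × 0.01 = $16.78
State unemployment insurance (employee share): $1,677.60 × 0.007 = $11.74
Life insurance premium: $55.32
(Employer's $548.25 toward life insurance premium is not withheld from the employee.)
Total deductions = $134.88 + $52.45 + $141.47 + $45.30 + $16.78 + $11.74 + $55.32 = $457.94
Net pay = $1,677.60 − $457.94 = $1,219.66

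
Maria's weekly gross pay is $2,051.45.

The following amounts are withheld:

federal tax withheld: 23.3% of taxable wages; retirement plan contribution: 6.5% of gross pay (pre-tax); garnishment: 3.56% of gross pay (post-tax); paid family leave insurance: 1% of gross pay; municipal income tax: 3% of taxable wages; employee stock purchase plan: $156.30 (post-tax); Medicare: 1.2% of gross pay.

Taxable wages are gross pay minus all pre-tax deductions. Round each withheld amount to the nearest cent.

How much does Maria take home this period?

Retirement plan contribution: $2,051.45 × 0.065 = $133.34
Taxable wages = $2,051.45 − $133.34 = $1,918.11
Federal tax withheld: $1,918.11 × 0.233 = $446.92
Municipal income tax: $1,918.11 × 0.03 = $57.54
Paid family leave insurance: $2,051.45 × 0.01 = $20.51
Medicare: $2,051.45 × 0.012 = $24.62
Garnishment: $2,051.45 × 0.0356 = $73.03
Employee stock purchase plan: $156.30
Total deductions = $133.34 + $446.92 + $57.54 + $20.51 + $24.62 + $73.03 + $156.30 = $912.26
Net pay = $2,051.45 − $912.26 = $1,139.19

$1,139.19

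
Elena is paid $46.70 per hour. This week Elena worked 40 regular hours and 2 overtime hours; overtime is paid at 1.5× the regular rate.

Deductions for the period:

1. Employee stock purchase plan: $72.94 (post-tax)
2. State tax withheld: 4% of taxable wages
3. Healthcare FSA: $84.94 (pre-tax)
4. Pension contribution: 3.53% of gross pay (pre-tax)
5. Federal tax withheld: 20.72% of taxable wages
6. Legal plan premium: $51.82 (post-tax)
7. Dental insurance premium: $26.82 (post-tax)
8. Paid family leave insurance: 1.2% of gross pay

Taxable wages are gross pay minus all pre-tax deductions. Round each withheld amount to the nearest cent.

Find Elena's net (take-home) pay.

Regular pay: 40 × $46.70 = $1,868.00
Overtime pay: 2 × $46.70 × 1.5 = $140.10
Gross pay = $1,868.00 + $140.10 = $2,008.10
Pension contribution: $2,008.10 × 0.0353 = $70.89
Healthcare FSA: $84.94
Pre-tax total = $70.89 + $84.94 = $155.83
Taxable wages = $2,008.10 − $155.83 = $1,852.27
Federal tax withheld: $1,852.27 × 0.2072 = $383.79
State tax withheld: $1,852.27 × 0.04 = $74.09
Paid family leave insurance: $2,008.10 × 0.012 = $24.10
Employee stock purchase plan: $72.94
Dental insurance premium: $26.82
Legal plan premium: $51.82
Total deductions = $70.89 + $84.94 + $383.79 + $74.09 + $24.10 + $72.94 + $26.82 + $51.82 = $789.39
Net pay = $2,008.10 − $789.39 = $1,218.71

$1,218.71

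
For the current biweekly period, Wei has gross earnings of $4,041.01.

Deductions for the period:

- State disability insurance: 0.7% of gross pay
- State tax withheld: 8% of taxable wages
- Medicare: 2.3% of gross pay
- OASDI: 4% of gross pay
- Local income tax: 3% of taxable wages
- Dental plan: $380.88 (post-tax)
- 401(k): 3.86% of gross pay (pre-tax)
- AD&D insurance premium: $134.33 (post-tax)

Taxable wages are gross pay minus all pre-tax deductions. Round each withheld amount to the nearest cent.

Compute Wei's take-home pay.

$2,659.60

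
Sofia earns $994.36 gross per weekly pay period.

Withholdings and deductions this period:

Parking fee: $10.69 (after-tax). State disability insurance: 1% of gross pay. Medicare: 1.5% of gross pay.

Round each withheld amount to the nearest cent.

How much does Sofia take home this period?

State disability insurance: $994.36 × 0.01 = $9.94
Medicare: $994.36 × 0.015 = $14.92
Parking fee: $10.69
Total deductions = $9.94 + $14.92 + $10.69 = $35.55
Net pay = $994.36 − $35.55 = $958.81

$958.81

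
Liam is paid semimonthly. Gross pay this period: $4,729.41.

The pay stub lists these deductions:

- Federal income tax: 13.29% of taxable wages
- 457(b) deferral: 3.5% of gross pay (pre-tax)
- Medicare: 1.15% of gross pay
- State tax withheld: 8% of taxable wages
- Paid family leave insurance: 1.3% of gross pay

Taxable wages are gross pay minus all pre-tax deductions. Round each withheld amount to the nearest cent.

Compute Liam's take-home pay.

457(b) deferral: $4,729.41 × 0.035 = $165.53
Taxable wages = $4,729.41 − $165.53 = $4,563.88
State tax withheld: $4,563.88 × 0.08 = $365.11
Federal income tax: $4,563.88 × 0.1329 = $606.54
Paid family leave insurance: $4,729.41 × 0.013 = $61.48
Medicare: $4,729.41 × 0.0115 = $54.39
Total deductions = $165.53 + $365.11 + $606.54 + $61.48 + $54.39 = $1,253.05
Net pay = $4,729.41 − $1,253.05 = $3,476.36

$3,476.36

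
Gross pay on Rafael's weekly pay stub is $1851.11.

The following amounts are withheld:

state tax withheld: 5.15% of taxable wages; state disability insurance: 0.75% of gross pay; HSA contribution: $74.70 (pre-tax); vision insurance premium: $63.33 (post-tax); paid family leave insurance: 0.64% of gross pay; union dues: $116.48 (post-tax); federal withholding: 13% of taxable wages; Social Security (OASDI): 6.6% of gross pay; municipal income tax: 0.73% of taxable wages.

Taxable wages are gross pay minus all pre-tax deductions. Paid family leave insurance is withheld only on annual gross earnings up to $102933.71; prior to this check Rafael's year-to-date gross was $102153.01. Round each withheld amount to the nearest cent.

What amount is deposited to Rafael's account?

$1120.16

HSA contribution: $74.70
Taxable wages = $1851.11 − $74.70 = $1776.41
Federal withholding: $1776.41 × 0.13 = $230.93
State tax withheld: $1776.41 × 0.0515 = $91.49
Municipal income tax: $1776.41 × 0.0073 = $12.97
State disability insurance: $1851.11 × 0.0075 = $13.88
Paid family leave insurance: only $102933.71 − $102153.01 = $780.70 of this check is subject → $780.70 × 0.0064 = $5.00
Social Security (OASDI): $1851.11 × 0.066 = $122.17
Vision insurance premium: $63.33
Union dues: $116.48
Total deductions = $74.70 + $230.93 + $91.49 + $12.97 + $13.88 + $5.00 + $122.17 + $63.33 + $116.48 = $730.95
Net pay = $1851.11 − $730.95 = $1120.16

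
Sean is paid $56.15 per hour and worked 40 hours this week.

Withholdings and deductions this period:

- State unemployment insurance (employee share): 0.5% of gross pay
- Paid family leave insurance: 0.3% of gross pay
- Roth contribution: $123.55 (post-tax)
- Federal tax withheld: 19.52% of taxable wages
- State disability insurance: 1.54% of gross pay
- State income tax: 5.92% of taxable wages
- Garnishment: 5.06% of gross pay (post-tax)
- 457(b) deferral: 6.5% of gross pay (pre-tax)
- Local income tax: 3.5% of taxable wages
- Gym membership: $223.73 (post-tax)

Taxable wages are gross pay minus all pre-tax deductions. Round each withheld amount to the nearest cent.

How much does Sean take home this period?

Gross pay: 40 × $56.15 = $2,246.00
457(b) deferral: $2,246.00 × 0.065 = $145.99
Taxable wages = $2,246.00 − $145.99 = $2,100.01
State income tax: $2,100.01 × 0.0592 = $124.32
Federal tax withheld: $2,100.01 × 0.1952 = $409.92
Local income tax: $2,100.01 × 0.035 = $73.50
State unemployment insurance (employee share): $2,246.00 × 0.005 = $11.23
State disability insurance: $2,246.00 × 0.0154 = $34.59
Paid family leave insurance: $2,246.00 × 0.003 = $6.74
Roth contribution: $123.55
Gym membership: $223.73
Garnishment: $2,246.00 × 0.0506 = $113.65
Total deductions = $145.99 + $124.32 + $409.92 + $73.50 + $11.23 + $34.59 + $6.74 + $123.55 + $223.73 + $113.65 = $1,267.22
Net pay = $2,246.00 − $1,267.22 = $978.78

$978.78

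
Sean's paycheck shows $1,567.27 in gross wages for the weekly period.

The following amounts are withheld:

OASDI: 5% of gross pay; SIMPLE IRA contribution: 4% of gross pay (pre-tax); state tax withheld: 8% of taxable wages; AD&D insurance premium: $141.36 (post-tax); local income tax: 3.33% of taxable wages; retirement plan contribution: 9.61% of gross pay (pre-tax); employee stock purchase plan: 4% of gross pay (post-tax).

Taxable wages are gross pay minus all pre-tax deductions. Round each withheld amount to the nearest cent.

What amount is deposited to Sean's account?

$918.15

Retirement plan contribution: $1,567.27 × 0.0961 = $150.61
SIMPLE IRA contribution: $1,567.27 × 0.04 = $62.69
Pre-tax total = $150.61 + $62.69 = $213.30
Taxable wages = $1,567.27 − $213.30 = $1,353.97
State tax withheld: $1,353.97 × 0.08 = $108.32
Local income tax: $1,353.97 × 0.0333 = $45.09
OASDI: $1,567.27 × 0.05 = $78.36
Employee stock purchase plan: $1,567.27 × 0.04 = $62.69
AD&D insurance premium: $141.36
Total deductions = $150.61 + $62.69 + $108.32 + $45.09 + $78.36 + $62.69 + $141.36 = $649.12
Net pay = $1,567.27 − $649.12 = $918.15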